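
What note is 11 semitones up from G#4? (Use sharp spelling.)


Step by step:
G#4: chromatic position 8 in octave 4 → absolute = 4×12 + 8 = 56
Transpose up 11: 56 + 11 = 67
67 = 5×12 + 7 → G in octave 5
Result = G5


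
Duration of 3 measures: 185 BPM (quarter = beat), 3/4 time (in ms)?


Solution.
Quarter-note beat duration = 60000 / 185 ms
Beats per measure (3/4) = 3
One measure = 3 × 60000 / 185 = 180000 / 185 ms
3 measures = 3 × 180000 / 185 = 540000 / 185
= 2918.9 ms


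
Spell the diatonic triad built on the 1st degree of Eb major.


Step by step:
Eb major scale: Eb F G Ab Bb C D
Diatonic triad on degree 1 stacks scale notes 1, 3, 5: Eb G Bb
Eb→G = 4 semitones; Eb→Bb = 7 semitones → major triad
= Eb G Bb (major)


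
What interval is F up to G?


Let's work it out.
Letter names: F → G spans 2 letter names → a 2nd
Semitones: F → G = 2 half-steps
A 2nd of 2 semitones is a major 2nd
= major 2nd


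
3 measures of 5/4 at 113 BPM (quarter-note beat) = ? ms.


Reasoning:
Quarter-note beat duration = 60000 / 113 ms
Beats per measure (5/4) = 5
One measure = 5 × 60000 / 113 = 300000 / 113 ms
3 measures = 3 × 300000 / 113 = 900000 / 113
= 7964.6 ms


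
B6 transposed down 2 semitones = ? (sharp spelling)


Let's work it out.
B6: chromatic position 11 in octave 6 → absolute = 6×12 + 11 = 83
Transpose down 2: 83 - 2 = 81
81 = 6×12 + 9 → A in octave 6
Result = A6


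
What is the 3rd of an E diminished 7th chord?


Solution.
Diminished 7th chord = root + minor 3rd + diminished 5th + diminished 7th
Seventh chords stack in thirds, so the letter names are E-G-B-D
Root: E
Minor 3rd above E: G
Diminished 5th above E: Bb
Diminished 7th above E: Db
The 3rd = G


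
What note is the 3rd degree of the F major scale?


Major scale pattern: W-W-H-W-W-W-H (2-2-1-2-2-2-1 semitones)
Starting from F:
  F + 2 semitones → G
  G + 2 semitones → A
  A + 1 semitone → Bb
  Bb + 2 semitones → C
  C + 2 semitones → D
  D + 2 semitones → E
  E + 1 semitone → F
Scale: F G A Bb C D E
Degree 3 = A


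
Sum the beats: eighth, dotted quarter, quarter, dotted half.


Step by step:
Beat values:
  eighth = 0.5 beats
  dotted quarter = 1.5 beats
  quarter = 1 beat
  dotted half = 3 beats
Sum = 0.5 + 1.5 + 1 + 3
= 6 beats


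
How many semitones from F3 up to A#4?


Absolute semitone position = octave×12 + chromatic position
F3: 3×12 + 5 = 41
A#4: 4×12 + 10 = 58
Difference = 58 - 41 = 17
= 17 semitones


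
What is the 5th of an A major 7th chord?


Major 7th chord = root + major 3rd + perfect 5th + major 7th
Seventh chords stack in thirds, so the letter names are A-C-E-G
Root: A
Major 3rd above A: C#
Perfect 5th above A: E
Major 7th above A: G#
The 5th = E


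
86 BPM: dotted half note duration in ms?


One quarter-note beat = 60000 / BPM = 60000 / 86 ms
Dotted half note = 3 × quarter note
Duration = 3 × 60000 / 86 = 180000 / 86
= 2093.0 ms


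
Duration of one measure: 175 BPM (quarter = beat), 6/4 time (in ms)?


Working:
Quarter-note beat duration = 60000 / 175 ms
Beats per measure (6/4) = 6
One measure = 6 × 60000 / 175 = 360000 / 175 ms
= 2057.1 ms


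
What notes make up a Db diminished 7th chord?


Diminished 7th chord = root + minor 3rd + diminished 5th + diminished 7th
Seventh chords stack in thirds, so the letter names are D-F-A-C
Root: Db
Minor 3rd above Db: Fb
Diminished 5th above Db: Abb
Diminished 7th above Db: Cbb
Chord = Db Fb Abb Cbb


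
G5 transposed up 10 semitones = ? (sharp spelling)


Solution.
G5: chromatic position 7 in octave 5 → absolute = 5×12 + 7 = 67
Transpose up 10: 67 + 10 = 77
77 = 6×12 + 5 → F in octave 6
Result = F6


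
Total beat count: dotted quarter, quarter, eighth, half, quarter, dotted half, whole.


Let's work it out.
Beat values:
  dotted quarter = 1.5 beats
  quarter = 1 beat
  eighth = 0.5 beats
  half = 2 beats
  quarter = 1 beat
  dotted half = 3 beats
  whole = 4 beats
Sum = 1.5 + 1 + 0.5 + 2 + 1 + 3 + 4
= 13 beats


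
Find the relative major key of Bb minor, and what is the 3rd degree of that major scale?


Let's work it out.
The relative major shares the key signature and is a minor 3rd above the minor tonic
A minor 3rd above Bb is Db
→ relative major of Bb minor is Db major
Db major scale: Db Eb F Gb Ab Bb C
= Db major; 3rd degree = F


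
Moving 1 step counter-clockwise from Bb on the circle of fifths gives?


Each counter-clockwise step moves down a perfect 5th (= up a perfect 4th)
From Bb: Bb → Eb
= Eb


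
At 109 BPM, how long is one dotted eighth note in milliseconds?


Step by step:
One quarter-note beat = 60000 / BPM = 60000 / 109 ms
Dotted eighth note = 3/4 × quarter note
Duration = 3/4 × 60000 / 109 = 45000 / 109
= 412.8 ms


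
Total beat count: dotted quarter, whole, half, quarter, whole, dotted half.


Beat values:
  dotted quarter = 1.5 beats
  whole = 4 beats
  half = 2 beats
  quarter = 1 beat
  whole = 4 beats
  dotted half = 3 beats
Sum = 1.5 + 4 + 2 + 1 + 4 + 3
= 15.5 beats


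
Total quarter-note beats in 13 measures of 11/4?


Let's work it out.
Time signature 11/4: the bottom number 4 means the quarter note gets one count
The top number 11 means 11 quarter-note beats per measure
Total = 11 × 13 measures
= 143 quarter-note beats


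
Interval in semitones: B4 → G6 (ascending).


Step by step:
Absolute semitone position = octave×12 + chromatic position
B4: 4×12 + 11 = 59
G6: 6×12 + 7 = 79
Difference = 79 - 59 = 20
= 20 semitones


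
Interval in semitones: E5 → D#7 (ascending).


Reasoning:
Absolute semitone position = octave×12 + chromatic position
E5: 5×12 + 4 = 64
D#7: 7×12 + 3 = 87
Difference = 87 - 64 = 23
= 23 semitones


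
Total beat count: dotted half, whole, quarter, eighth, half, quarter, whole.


Beat values:
  dotted half = 3 beats
  whole = 4 beats
  quarter = 1 beat
  eighth = 0.5 beats
  half = 2 beats
  quarter = 1 beat
  whole = 4 beats
Sum = 3 + 4 + 1 + 0.5 + 2 + 1 + 4
= 15.5 beats


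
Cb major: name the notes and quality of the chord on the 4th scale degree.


Step by step:
Cb major scale: Cb Db Eb Fb Gb Ab Bb
Diatonic triad on degree 4 stacks scale notes 4, 6, 1: Fb Ab Cb
Fb→Ab = 4 semitones; Fb→Cb = 7 semitones → major triad
= Fb Ab Cb (major)


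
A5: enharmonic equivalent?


Solution.
Enharmonic notes sound the same pitch but are spelled with different letter names
A and Bbb name the same pitch class
= Bbb5


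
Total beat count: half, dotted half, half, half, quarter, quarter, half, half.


Reasoning:
Beat values:
  half = 2 beats
  dotted half = 3 beats
  half = 2 beats
  half = 2 beats
  quarter = 1 beat
  quarter = 1 beat
  half = 2 beats
  half = 2 beats
Sum = 2 + 3 + 2 + 2 + 1 + 1 + 2 + 2
= 15 beats


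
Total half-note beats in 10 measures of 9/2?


Working:
Time signature 9/2: the bottom number 2 means the half note gets one count
The top number 9 means 9 half-note beats per measure
Total = 9 × 10 measures
= 90 half-note beats


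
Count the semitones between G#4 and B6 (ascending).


Reasoning:
Absolute semitone position = octave×12 + chromatic position
G#4: 4×12 + 8 = 56
B6: 6×12 + 11 = 83
Difference = 83 - 56 = 27
= 27 semitones


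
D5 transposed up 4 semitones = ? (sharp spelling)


Step by step:
D5: chromatic position 2 in octave 5 → absolute = 5×12 + 2 = 62
Transpose up 4: 62 + 4 = 66
66 = 5×12 + 6 → F# in octave 5
Result = F#5


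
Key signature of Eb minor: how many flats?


Let's work it out.
Flat minor keys: A(0), D(1), G(2), C(3), F(4), Bb(5), Eb(6), Ab(7)
Eb minor has 6 flats
Order of flats: Bb Eb Ab Db Gb Cb Fb → first 6: Bb, Eb, Ab, Db, Gb, Cb
= 6 flats


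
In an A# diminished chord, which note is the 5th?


Diminished triad = root + minor 3rd (3 semitones) + diminished 5th (6 semitones)
A triad on A# stacks thirds, so the chord tones use letter names A-C-E
Root: A#
Minor 3rd above A#: C#
Diminished 5th above A#: E
The 5th = E


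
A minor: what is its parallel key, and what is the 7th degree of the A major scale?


Step by step:
Parallel keys share the same tonic but differ in mode
A minor → parallel is A major
A major scale: A B C# D E F# G#
= A major; 7th degree = G#


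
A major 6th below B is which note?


A 6th spans 6 letter names, so from B we land on D
A major 6th = 9 semitones below B
Spell D at that pitch: D
= D


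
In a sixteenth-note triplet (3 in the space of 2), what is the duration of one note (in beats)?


Let's work it out.
Triplet: 3 notes occupy the space of 2 sixteenth notes
Space = 2 × 1/4 = 1/2 beats
Each triplet note = 1/2 / 3 = 1/6 beats
= 1/6 beats


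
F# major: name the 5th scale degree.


Solution.
Major scale pattern: W-W-H-W-W-W-H (2-2-1-2-2-2-1 semitones)
Starting from F#:
  F# + 2 semitones → G#
  G# + 2 semitones → A#
  A# + 1 semitone → B
  B + 2 semitones → C#
  C# + 2 semitones → D#
  D# + 2 semitones → E#
  E# + 1 semitone → F#
Scale: F# G# A# B C# D# E#
Degree 5 = C#


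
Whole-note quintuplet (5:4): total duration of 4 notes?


Working:
Quintuplet: 5 notes occupy the space of 4 whole notes
Space = 4 × 4 = 16 beats
Each quintuplet note = 16 / 5 = 16/5 beats
4 notes = 4 × 16/5 = 64/5
= 64/5 beats


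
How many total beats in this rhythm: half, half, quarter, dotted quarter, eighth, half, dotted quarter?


Beat values:
  half = 2 beats
  half = 2 beats
  quarter = 1 beat
  dotted quarter = 1.5 beats
  eighth = 0.5 beats
  half = 2 beats
  dotted quarter = 1.5 beats
Sum = 2 + 2 + 1 + 1.5 + 0.5 + 2 + 1.5
= 10.5 beats


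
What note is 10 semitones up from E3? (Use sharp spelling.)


Working:
E3: chromatic position 4 in octave 3 → absolute = 3×12 + 4 = 40
Transpose up 10: 40 + 10 = 50
50 = 4×12 + 2 → D in octave 4
Result = D4


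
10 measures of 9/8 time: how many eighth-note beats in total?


Reasoning:
Time signature 9/8: the bottom number 8 means the eighth note gets one count
The top number 9 means 9 eighth-note beats per measure
Total = 9 × 10 measures
= 90 eighth-note beats


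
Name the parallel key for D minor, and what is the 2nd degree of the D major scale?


Parallel keys share the same tonic but differ in mode
D minor → parallel is D major
D major scale: D E F# G A B C#
= D major; 2nd degree = E


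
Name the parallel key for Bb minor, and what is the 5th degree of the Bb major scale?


Let's work it out.
Parallel keys share the same tonic but differ in mode
Bb minor → parallel is Bb major
Bb major scale: Bb C D Eb F G A
= Bb major; 5th degree = F


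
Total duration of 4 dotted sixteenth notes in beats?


Base sixteenth note = 1/4 beats
Dot 1 adds half the previous value: +1/8
One dotted sixteenth = 1/4 + 1/8 = 3/8
4 of them = 4 × 3/8 = 3/2
= 3/2 beats


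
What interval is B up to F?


Solution.
Letter names: B → F spans 5 letter names → a 5th
Semitones: B → F = 6 half-steps
A 5th of 6 semitones is a diminished 5th
= diminished 5th


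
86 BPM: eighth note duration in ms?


Working:
One quarter-note beat = 60000 / BPM = 60000 / 86 ms
Eighth note = 1/2 × quarter note
Duration = 1/2 × 60000 / 86 = 30000 / 86
= 348.8 ms


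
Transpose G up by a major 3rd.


Step by step:
major 3rd: 3 letter names, 4 semitones
Letter: G + 2 → B
Pitch: G + 4 semitones, spelled as a B → B
= B


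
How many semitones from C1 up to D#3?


Solution.
Absolute semitone position = octave×12 + chromatic position
C1: 1×12 + 0 = 12
D#3: 3×12 + 3 = 39
Difference = 39 - 12 = 27
= 27 semitones


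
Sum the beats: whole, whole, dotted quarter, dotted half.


Beat values:
  whole = 4 beats
  whole = 4 beats
  dotted quarter = 1.5 beats
  dotted half = 3 beats
Sum = 4 + 4 + 1.5 + 3
= 12.5 beats


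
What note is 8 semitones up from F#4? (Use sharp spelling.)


Working:
F#4: chromatic position 6 in octave 4 → absolute = 4×12 + 6 = 54
Transpose up 8: 54 + 8 = 62
62 = 5×12 + 2 → D in octave 5
Result = D5


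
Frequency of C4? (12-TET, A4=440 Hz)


Step by step:
f = 440 × 2^(n/12) where n = semitones from A4
C4: -9 semitones from A4
f = 440 × 2^(-9/12)
f = 261.63 Hz


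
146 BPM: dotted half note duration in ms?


Working:
One quarter-note beat = 60000 / BPM = 60000 / 146 ms
Dotted half note = 3 × quarter note
Duration = 3 × 60000 / 146 = 180000 / 146
= 1232.9 ms


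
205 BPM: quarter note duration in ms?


Reasoning:
One quarter-note beat = 60000 / BPM = 60000 / 205 ms
Duration = 60000 / 205
= 292.7 ms


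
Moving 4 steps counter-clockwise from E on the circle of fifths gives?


Each counter-clockwise step moves down a perfect 5th (= up a perfect 4th)
From E: E → A → D → G → C
= C


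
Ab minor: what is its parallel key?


Let's work it out.
Parallel keys share the same tonic but differ in mode
Ab minor → parallel is Ab major
= Ab major


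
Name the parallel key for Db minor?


Let's work it out.
Parallel keys share the same tonic but differ in mode
Db minor → parallel is Db major
= Db major


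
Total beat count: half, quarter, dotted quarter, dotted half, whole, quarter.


Reasoning:
Beat values:
  half = 2 beats
  quarter = 1 beat
  dotted quarter = 1.5 beats
  dotted half = 3 beats
  whole = 4 beats
  quarter = 1 beat
Sum = 2 + 1 + 1.5 + 3 + 4 + 1
= 12.5 beats


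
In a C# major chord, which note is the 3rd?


Major triad = root + major 3rd (4 semitones) + perfect 5th (7 semitones)
A triad on C# stacks thirds, so the chord tones use letter names C-E-G
Root: C#
Major 3rd above C#: E#
Perfect 5th above C#: G#
The 3rd = E#


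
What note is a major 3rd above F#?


A 3rd spans 3 letter names, so from F we land on A
A major 3rd = 4 semitones above F#
Spell A at that pitch: A#
= A#


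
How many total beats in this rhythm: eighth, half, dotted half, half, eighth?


Reasoning:
Beat values:
  eighth = 0.5 beats
  half = 2 beats
  dotted half = 3 beats
  half = 2 beats
  eighth = 0.5 beats
Sum = 0.5 + 2 + 3 + 2 + 0.5
= 8 beats


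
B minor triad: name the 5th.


Step by step:
Minor triad = root + minor 3rd (3 semitones) + perfect 5th (7 semitones)
A triad on B stacks thirds, so the chord tones use letter names B-D-F
Root: B
Minor 3rd above B: D
Perfect 5th above B: F#
The 5th = F#


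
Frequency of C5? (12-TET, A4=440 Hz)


f = 440 × 2^(n/12) where n = semitones from A4
C5: 3 semitones from A4
f = 440 × 2^(3/12)
f = 523.25 Hz


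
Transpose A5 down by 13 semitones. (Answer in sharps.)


A5: chromatic position 9 in octave 5 → absolute = 5×12 + 9 = 69
Transpose down 13: 69 - 13 = 56
56 = 4×12 + 8 → G# in octave 4
Result = G#4


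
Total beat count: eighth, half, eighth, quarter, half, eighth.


Beat values:
  eighth = 0.5 beats
  half = 2 beats
  eighth = 0.5 beats
  quarter = 1 beat
  half = 2 beats
  eighth = 0.5 beats
Sum = 0.5 + 2 + 0.5 + 1 + 2 + 0.5
= 6.5 beats


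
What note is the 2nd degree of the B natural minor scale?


Step by step:
Natural minor scale pattern: W-H-W-W-H-W-W (2-1-2-2-1-2-2 semitones)
Starting from B:
  B + 2 semitones → C#
  C# + 1 semitone → D
  D + 2 semitones → E
  E + 2 semitones → F#
  F# + 1 semitone → G
  G + 2 semitones → A
  A + 2 semitones → B
Scale: B C# D E F# G A
Degree 2 = C#


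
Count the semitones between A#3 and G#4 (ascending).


Absolute semitone position = octave×12 + chromatic position
A#3: 3×12 + 10 = 46
G#4: 4×12 + 8 = 56
Difference = 56 - 46 = 10
= 10 semitones


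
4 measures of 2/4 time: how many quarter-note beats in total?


Solution.
Time signature 2/4: the bottom number 4 means the quarter note gets one count
The top number 2 means 2 quarter-note beats per measure
Total = 2 × 4 measures
= 8 quarter-note beats


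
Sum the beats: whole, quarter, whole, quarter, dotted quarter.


Step by step:
Beat values:
  whole = 4 beats
  quarter = 1 beat
  whole = 4 beats
  quarter = 1 beat
  dotted quarter = 1.5 beats
Sum = 4 + 1 + 4 + 1 + 1.5
= 11.5 beats


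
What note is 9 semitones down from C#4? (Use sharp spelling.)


C#4: chromatic position 1 in octave 4 → absolute = 4×12 + 1 = 49
Transpose down 9: 49 - 9 = 40
40 = 3×12 + 4 → E in octave 3
Result = E3


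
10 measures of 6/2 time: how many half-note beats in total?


Solution.
Time signature 6/2: the bottom number 2 means the half note gets one count
The top number 6 means 6 half-note beats per measure
Total = 6 × 10 measures
= 60 half-note beats


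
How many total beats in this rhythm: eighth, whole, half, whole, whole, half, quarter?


Working:
Beat values:
  eighth = 0.5 beats
  whole = 4 beats
  half = 2 beats
  whole = 4 beats
  whole = 4 beats
  half = 2 beats
  quarter = 1 beat
Sum = 0.5 + 4 + 2 + 4 + 4 + 2 + 1
= 17.5 beats


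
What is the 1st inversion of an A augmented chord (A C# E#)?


Reasoning:
Root position: A C# E#
1st inversion: move root up an octave
Bass note: C#
Notes (bottom to top) = C# E# A


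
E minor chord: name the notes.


Minor triad = root + minor 3rd (3 semitones) + perfect 5th (7 semitones)
A triad on E stacks thirds, so the chord tones use letter names E-G-B
Root: E
Minor 3rd above E: G
Perfect 5th above E: B
Chord = E G B


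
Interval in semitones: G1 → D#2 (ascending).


Step by step:
Absolute semitone position = octave×12 + chromatic position
G1: 1×12 + 7 = 19
D#2: 2×12 + 3 = 27
Difference = 27 - 19 = 8
= 8 semitones


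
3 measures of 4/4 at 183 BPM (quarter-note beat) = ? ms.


Solution.
Quarter-note beat duration = 60000 / 183 ms
Beats per measure (4/4) = 4
One measure = 4 × 60000 / 183 = 240000 / 183 ms
3 measures = 3 × 240000 / 183 = 720000 / 183
= 3934.4 ms


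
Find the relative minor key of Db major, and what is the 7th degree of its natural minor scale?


The relative minor shares the major's key signature and starts on its 6th degree
6th degree = a major 6th above the tonic; a major 6th above Db is Bb
→ relative minor of Db major is Bb minor
Bb natural minor scale: Bb C Db Eb F Gb Ab
= Bb minor; 7th degree = Ab


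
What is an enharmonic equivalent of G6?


Enharmonic notes sound the same pitch but are spelled with different letter names
G and Abb name the same pitch class
= Abb6


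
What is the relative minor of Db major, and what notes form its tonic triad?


Let's work it out.
The relative minor shares the major's key signature and starts on its 6th degree
6th degree = a major 6th above the tonic; a major 6th above Db is Bb
→ relative minor of Db major is Bb minor
Tonic triad of Bb minor = root + minor 3rd + perfect 5th = Bb Db F
= Bb minor; triad = Bb Db F


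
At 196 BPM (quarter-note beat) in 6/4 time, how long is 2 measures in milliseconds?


Quarter-note beat duration = 60000 / 196 ms
Beats per measure (6/4) = 6
One measure = 6 × 60000 / 196 = 360000 / 196 ms
2 measures = 2 × 360000 / 196 = 720000 / 196
= 3673.5 ms


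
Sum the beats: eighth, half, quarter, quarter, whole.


Beat values:
  eighth = 0.5 beats
  half = 2 beats
  quarter = 1 beat
  quarter = 1 beat
  whole = 4 beats
Sum = 0.5 + 2 + 1 + 1 + 4
= 8.5 beats


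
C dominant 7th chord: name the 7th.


Working:
Dominant 7th chord = root + major 3rd + perfect 5th + minor 7th
Seventh chords stack in thirds, so the letter names are C-E-G-B
Root: C
Major 3rd above C: E
Perfect 5th above C: G
Minor 7th above C: Bb
The 7th = Bb


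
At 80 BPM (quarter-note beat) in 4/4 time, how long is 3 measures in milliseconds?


Quarter-note beat duration = 60000 / 80 ms
Beats per measure (4/4) = 4
One measure = 4 × 60000 / 80 = 240000 / 80 ms
3 measures = 3 × 240000 / 80 = 720000 / 80
= 9000.0 ms


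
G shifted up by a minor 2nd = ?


Reasoning:
minor 2nd: 2 letter names, 1 semitones
Letter: G + 1 → A
Pitch: G + 1 semitones, spelled as an A → Ab
= Ab


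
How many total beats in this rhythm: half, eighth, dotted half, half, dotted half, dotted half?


Step by step:
Beat values:
  half = 2 beats
  eighth = 0.5 beats
  dotted half = 3 beats
  half = 2 beats
  dotted half = 3 beats
  dotted half = 3 beats
Sum = 2 + 0.5 + 3 + 2 + 3 + 3
= 13.5 beats


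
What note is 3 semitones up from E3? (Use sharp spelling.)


E3: chromatic position 4 in octave 3 → absolute = 3×12 + 4 = 40
Transpose up 3: 40 + 3 = 43
43 = 3×12 + 7 → G in octave 3
Result = G3


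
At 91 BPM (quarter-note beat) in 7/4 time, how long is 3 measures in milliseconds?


Let's work it out.
Quarter-note beat duration = 60000 / 91 ms
Beats per measure (7/4) = 7
One measure = 7 × 60000 / 91 = 420000 / 91 ms
3 measures = 3 × 420000 / 91 = 1260000 / 91
= 13846.2 ms


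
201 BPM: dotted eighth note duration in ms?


One quarter-note beat = 60000 / BPM = 60000 / 201 ms
Dotted eighth note = 3/4 × quarter note
Duration = 3/4 × 60000 / 201 = 45000 / 201
= 223.9 ms


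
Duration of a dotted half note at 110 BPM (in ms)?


Working:
One quarter-note beat = 60000 / BPM = 60000 / 110 ms
Dotted half note = 3 × quarter note
Duration = 3 × 60000 / 110 = 180000 / 110
= 1636.4 ms


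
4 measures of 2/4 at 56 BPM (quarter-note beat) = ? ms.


Let's work it out.
Quarter-note beat duration = 60000 / 56 ms
Beats per measure (2/4) = 2
One measure = 2 × 60000 / 56 = 120000 / 56 ms
4 measures = 4 × 120000 / 56 = 480000 / 56
= 8571.4 ms


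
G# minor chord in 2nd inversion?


Root position: G# B D#
2nd inversion: move root and 3rd up an octave
Bass note: D#
Notes (bottom to top) = D# G# B


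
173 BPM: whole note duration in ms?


Let's work it out.
One quarter-note beat = 60000 / BPM = 60000 / 173 ms
Whole note = 4 × quarter note
Duration = 4 × 60000 / 173 = 240000 / 173
= 1387.3 ms


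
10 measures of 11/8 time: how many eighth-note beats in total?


Time signature 11/8: the bottom number 8 means the eighth note gets one count
The top number 11 means 11 eighth-note beats per measure
Total = 11 × 10 measures
= 110 eighth-note beats


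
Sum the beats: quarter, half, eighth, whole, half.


Solution.
Beat values:
  quarter = 1 beat
  half = 2 beats
  eighth = 0.5 beats
  whole = 4 beats
  half = 2 beats
Sum = 1 + 2 + 0.5 + 4 + 2
= 9.5 beats


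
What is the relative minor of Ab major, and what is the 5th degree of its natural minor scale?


Solution.
The relative minor shares the major's key signature and starts on its 6th degree
6th degree = a major 6th above the tonic; a major 6th above Ab is F
→ relative minor of Ab major is F minor
F natural minor scale: F G Ab Bb C Db Eb
= F minor; 5th degree = C


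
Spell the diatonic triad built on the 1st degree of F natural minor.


Solution.
F natural minor scale: F G Ab Bb C Db Eb
Diatonic triad on degree 1 stacks scale notes 1, 3, 5: F Ab C
F→Ab = 3 semitones; F→C = 7 semitones → minor triad
= F Ab C (minor)


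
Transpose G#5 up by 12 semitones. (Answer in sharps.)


Reasoning:
G#5: chromatic position 8 in octave 5 → absolute = 5×12 + 8 = 68
Transpose up 12: 68 + 12 = 80
80 = 6×12 + 8 → G# in octave 6
Result = G#6


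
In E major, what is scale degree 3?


Reasoning:
Major scale pattern: W-W-H-W-W-W-H (2-2-1-2-2-2-1 semitones)
Starting from E:
  E + 2 semitones → F#
  F# + 2 semitones → G#
  G# + 1 semitone → A
  A + 2 semitones → B
  B + 2 semitones → C#
  C# + 2 semitones → D#
  D# + 1 semitone → E
Scale: E F# G# A B C# D#
Degree 3 = G#


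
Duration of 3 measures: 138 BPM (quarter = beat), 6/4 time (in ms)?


Quarter-note beat duration = 60000 / 138 ms
Beats per measure (6/4) = 6
One measure = 6 × 60000 / 138 = 360000 / 138 ms
3 measures = 3 × 360000 / 138 = 1080000 / 138
= 7826.1 ms


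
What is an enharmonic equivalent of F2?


Solution.
Enharmonic notes sound the same pitch but are spelled with different letter names
F and E# name the same pitch class
= E#2


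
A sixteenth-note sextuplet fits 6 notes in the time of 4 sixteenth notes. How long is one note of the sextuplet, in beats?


Working:
Sextuplet: 6 notes occupy the space of 4 sixteenth notes
Space = 4 × 1/4 = 1 beat
Each sextuplet note = 1 / 6 = 1/6 beats
= 1/6 beats


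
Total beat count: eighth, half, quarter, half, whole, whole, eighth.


Let's work it out.
Beat values:
  eighth = 0.5 beats
  half = 2 beats
  quarter = 1 beat
  half = 2 beats
  whole = 4 beats
  whole = 4 beats
  eighth = 0.5 beats
Sum = 0.5 + 2 + 1 + 2 + 4 + 4 + 0.5
= 14 beats


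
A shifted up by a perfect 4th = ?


Let's work it out.
perfect 4th: 4 letter names, 5 semitones
Letter: A + 3 → D
Pitch: A + 5 semitones, spelled as a D → D
= D


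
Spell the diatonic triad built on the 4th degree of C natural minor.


C natural minor scale: C D Eb F G Ab Bb
Diatonic triad on degree 4 stacks scale notes 4, 6, 1: F Ab C
F→Ab = 3 semitones; F→C = 7 semitones → minor triad
= F Ab C (minor)


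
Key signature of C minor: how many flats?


Solution.
Flat minor keys: A(0), D(1), G(2), C(3), F(4), Bb(5), Eb(6), Ab(7)
C minor has 3 flats
Order of flats: Bb Eb Ab Db Gb Cb Fb → first 3: Bb, Eb, Ab
= 3 flats


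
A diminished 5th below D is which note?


Solution.
A 5th spans 5 letter names, so from D we land on G
A diminished 5th = 6 semitones below D
Spell G at that pitch: G#
= G#


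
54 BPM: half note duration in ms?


Solution.
One quarter-note beat = 60000 / BPM = 60000 / 54 ms
Half note = 2 × quarter note
Duration = 2 × 60000 / 54 = 120000 / 54
= 2222.2 ms


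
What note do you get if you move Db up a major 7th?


Working:
major 7th: 7 letter names, 11 semitones
Letter: D + 6 → C
Pitch: Db + 11 semitones, spelled as a C → C
= C


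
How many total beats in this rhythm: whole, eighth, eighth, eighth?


Let's work it out.
Beat values:
  whole = 4 beats
  eighth = 0.5 beats
  eighth = 0.5 beats
  eighth = 0.5 beats
Sum = 4 + 0.5 + 0.5 + 0.5
= 5.5 beats


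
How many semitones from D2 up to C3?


Solution.
Absolute semitone position = octave×12 + chromatic position
D2: 2×12 + 2 = 26
C3: 3×12 + 0 = 36
Difference = 36 - 26 = 10
= 10 semitones


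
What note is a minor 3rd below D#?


Solution.
A 3rd spans 3 letter names, so from D we land on B
A minor 3rd = 3 semitones below D#
Spell B at that pitch: B#
= B#


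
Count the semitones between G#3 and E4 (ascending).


Working:
Absolute semitone position = octave×12 + chromatic position
G#3: 3×12 + 8 = 44
E4: 4×12 + 4 = 52
Difference = 52 - 44 = 8
= 8 semitones


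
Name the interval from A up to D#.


Solution.
Letter names: A → D spans 4 letter names → a 4th
Semitones: A → D# = 6 half-steps
A 4th of 6 semitones is an augmented 4th
= augmented 4th


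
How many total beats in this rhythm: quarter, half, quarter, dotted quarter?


Solution.
Beat values:
  quarter = 1 beat
  half = 2 beats
  quarter = 1 beat
  dotted quarter = 1.5 beats
Sum = 1 + 2 + 1 + 1.5
= 5.5 beats


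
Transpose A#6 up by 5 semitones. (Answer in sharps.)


A#6: chromatic position 10 in octave 6 → absolute = 6×12 + 10 = 82
Transpose up 5: 82 + 5 = 87
87 = 7×12 + 3 → D# in octave 7
Result = D#7


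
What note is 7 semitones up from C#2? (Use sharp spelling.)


C#2: chromatic position 1 in octave 2 → absolute = 2×12 + 1 = 25
Transpose up 7: 25 + 7 = 32
32 = 2×12 + 8 → G# in octave 2
Result = G#2


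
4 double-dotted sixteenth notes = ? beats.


Reasoning:
Base sixteenth note = 1/4 beats
Dot 1 adds half the previous value: +1/8
Dot 2 adds half the previous value: +1/16
One double-dotted sixteenth = 1/4 + 1/8 + 1/16 = 7/16
4 of them = 4 × 7/16 = 7/4
= 7/4 beats


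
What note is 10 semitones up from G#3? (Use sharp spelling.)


G#3: chromatic position 8 in octave 3 → absolute = 3×12 + 8 = 44
Transpose up 10: 44 + 10 = 54
54 = 4×12 + 6 → F# in octave 4
Result = F#4


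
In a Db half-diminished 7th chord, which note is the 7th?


Step by step:
Half-diminished 7th chord = root + minor 3rd + diminished 5th + minor 7th
Seventh chords stack in thirds, so the letter names are D-F-A-C
Root: Db
Minor 3rd above Db: Fb
Diminished 5th above Db: Abb
Minor 7th above Db: Cb
The 7th = Cb


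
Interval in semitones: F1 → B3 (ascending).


Step by step:
Absolute semitone position = octave×12 + chromatic position
F1: 1×12 + 5 = 17
B3: 3×12 + 11 = 47
Difference = 47 - 17 = 30
= 30 semitones


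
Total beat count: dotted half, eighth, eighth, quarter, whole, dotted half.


Working:
Beat values:
  dotted half = 3 beats
  eighth = 0.5 beats
  eighth = 0.5 beats
  quarter = 1 beat
  whole = 4 beats
  dotted half = 3 beats
Sum = 3 + 0.5 + 0.5 + 1 + 4 + 3
= 12 beats


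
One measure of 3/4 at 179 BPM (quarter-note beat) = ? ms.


Let's work it out.
Quarter-note beat duration = 60000 / 179 ms
Beats per measure (3/4) = 3
One measure = 3 × 60000 / 179 = 180000 / 179 ms
= 1005.6 ms


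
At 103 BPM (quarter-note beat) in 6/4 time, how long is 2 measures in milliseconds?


Quarter-note beat duration = 60000 / 103 ms
Beats per measure (6/4) = 6
One measure = 6 × 60000 / 103 = 360000 / 103 ms
2 measures = 2 × 360000 / 103 = 720000 / 103
= 6990.3 ms


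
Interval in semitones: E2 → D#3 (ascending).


Let's work it out.
Absolute semitone position = octave×12 + chromatic position
E2: 2×12 + 4 = 28
D#3: 3×12 + 3 = 39
Difference = 39 - 28 = 11
= 11 semitones


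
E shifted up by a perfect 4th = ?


perfect 4th: 4 letter names, 5 semitones
Letter: E + 3 → A
Pitch: E + 5 semitones, spelled as an A → A
= A


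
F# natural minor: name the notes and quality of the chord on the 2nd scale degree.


Let's work it out.
F# natural minor scale: F# G# A B C# D E
Diatonic triad on degree 2 stacks scale notes 2, 4, 6: G# B D
G#→B = 3 semitones; G#→D = 6 semitones → diminished triad
= G# B D (diminished)


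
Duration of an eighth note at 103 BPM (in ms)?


Let's work it out.
One quarter-note beat = 60000 / BPM = 60000 / 103 ms
Eighth note = 1/2 × quarter note
Duration = 1/2 × 60000 / 103 = 30000 / 103
= 291.3 ms


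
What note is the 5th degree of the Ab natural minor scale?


Working:
Natural minor scale pattern: W-H-W-W-H-W-W (2-1-2-2-1-2-2 semitones)
Starting from Ab:
  Ab + 2 semitones → Bb
  Bb + 1 semitone → Cb
  Cb + 2 semitones → Db
  Db + 2 semitones → Eb
  Eb + 1 semitone → Fb
  Fb + 2 semitones → Gb
  Gb + 2 semitones → Ab
Scale: Ab Bb Cb Db Eb Fb Gb
Degree 5 = Eb


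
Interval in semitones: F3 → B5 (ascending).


Absolute semitone position = octave×12 + chromatic position
F3: 3×12 + 5 = 41
B5: 5×12 + 11 = 71
Difference = 71 - 41 = 30
= 30 semitones


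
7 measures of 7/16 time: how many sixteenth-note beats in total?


Let's work it out.
Time signature 7/16: the bottom number 16 means the sixteenth note gets one count
The top number 7 means 7 sixteenth-note beats per measure
Total = 7 × 7 measures
= 49 sixteenth-note beats


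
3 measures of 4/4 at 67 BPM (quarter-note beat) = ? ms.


Reasoning:
Quarter-note beat duration = 60000 / 67 ms
Beats per measure (4/4) = 4
One measure = 4 × 60000 / 67 = 240000 / 67 ms
3 measures = 3 × 240000 / 67 = 720000 / 67
= 10746.3 ms


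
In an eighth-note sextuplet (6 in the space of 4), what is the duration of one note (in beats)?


Step by step:
Sextuplet: 6 notes occupy the space of 4 eighth notes
Space = 4 × 1/2 = 2 beats
Each sextuplet note = 2 / 6 = 1/3 beats
= 1/3 beats


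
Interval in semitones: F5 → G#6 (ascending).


Let's work it out.
Absolute semitone position = octave×12 + chromatic position
F5: 5×12 + 5 = 65
G#6: 6×12 + 8 = 80
Difference = 80 - 65 = 15
= 15 semitones


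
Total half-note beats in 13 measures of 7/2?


Time signature 7/2: the bottom number 2 means the half note gets one count
The top number 7 means 7 half-note beats per measure
Total = 7 × 13 measures
= 91 half-note beats


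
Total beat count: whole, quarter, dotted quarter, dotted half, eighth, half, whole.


Beat values:
  whole = 4 beats
  quarter = 1 beat
  dotted quarter = 1.5 beats
  dotted half = 3 beats
  eighth = 0.5 beats
  half = 2 beats
  whole = 4 beats
Sum = 4 + 1 + 1.5 + 3 + 0.5 + 2 + 4
= 16 beats


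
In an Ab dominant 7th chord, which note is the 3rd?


Reasoning:
Dominant 7th chord = root + major 3rd + perfect 5th + minor 7th
Seventh chords stack in thirds, so the letter names are A-C-E-G
Root: Ab
Major 3rd above Ab: C
Perfect 5th above Ab: Eb
Minor 7th above Ab: Gb
The 3rd = C


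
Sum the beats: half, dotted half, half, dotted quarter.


Reasoning:
Beat values:
  half = 2 beats
  dotted half = 3 beats
  half = 2 beats
  dotted quarter = 1.5 beats
Sum = 2 + 3 + 2 + 1.5
= 8.5 beats


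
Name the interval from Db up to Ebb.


Let's work it out.
Letter names: D → E spans 2 letter names → a 2nd
Semitones: Db → Ebb = 1 half-step
A 2nd of 1 semitone is a minor 2nd
= minor 2nd


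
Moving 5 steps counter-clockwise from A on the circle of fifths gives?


Working:
Each counter-clockwise step moves down a perfect 5th (= up a perfect 4th)
From A: A → D → G → C → F → Bb
= Bb


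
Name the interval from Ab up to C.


Let's work it out.
Letter names: A → C spans 3 letter names → a 3rd
Semitones: Ab → C = 4 half-steps
A 3rd of 4 semitones is a major 3rd
= major 3rd


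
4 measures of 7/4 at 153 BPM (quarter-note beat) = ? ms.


Working:
Quarter-note beat duration = 60000 / 153 ms
Beats per measure (7/4) = 7
One measure = 7 × 60000 / 153 = 420000 / 153 ms
4 measures = 4 × 420000 / 153 = 1680000 / 153
= 10980.4 ms


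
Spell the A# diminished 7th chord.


Step by step:
Diminished 7th chord = root + minor 3rd + diminished 5th + diminished 7th
Seventh chords stack in thirds, so the letter names are A-C-E-G
Root: A#
Minor 3rd above A#: C#
Diminished 5th above A#: E
Diminished 7th above A#: G
Chord = A# C# E G


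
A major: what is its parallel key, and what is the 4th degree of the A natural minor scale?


Parallel keys share the same tonic but differ in mode
A major → parallel is A minor
A natural minor scale: A B C D E F G
= A minor; 4th degree = D


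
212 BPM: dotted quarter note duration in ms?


Working:
One quarter-note beat = 60000 / BPM = 60000 / 212 ms
Dotted quarter note = 3/2 × quarter note
Duration = 3/2 × 60000 / 212 = 90000 / 212
= 424.5 ms


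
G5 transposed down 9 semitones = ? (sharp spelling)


Solution.
G5: chromatic position 7 in octave 5 → absolute = 5×12 + 7 = 67
Transpose down 9: 67 - 9 = 58
58 = 4×12 + 10 → A# in octave 4
Result = A#4


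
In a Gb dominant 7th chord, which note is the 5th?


Solution.
Dominant 7th chord = root + major 3rd + perfect 5th + minor 7th
Seventh chords stack in thirds, so the letter names are G-B-D-F
Root: Gb
Major 3rd above Gb: Bb
Perfect 5th above Gb: Db
Minor 7th above Gb: Fb
The 5th = Db


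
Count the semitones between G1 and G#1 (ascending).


Reasoning:
Absolute semitone position = octave×12 + chromatic position
G1: 1×12 + 7 = 19
G#1: 1×12 + 8 = 20
Difference = 20 - 19 = 1
= 1 semitone


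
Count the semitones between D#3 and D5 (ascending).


Absolute semitone position = octave×12 + chromatic position
D#3: 3×12 + 3 = 39
D5: 5×12 + 2 = 62
Difference = 62 - 39 = 23
= 23 semitones


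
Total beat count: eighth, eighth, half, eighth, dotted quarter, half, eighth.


Working:
Beat values:
  eighth = 0.5 beats
  eighth = 0.5 beats
  half = 2 beats
  eighth = 0.5 beats
  dotted quarter = 1.5 beats
  half = 2 beats
  eighth = 0.5 beats
Sum = 0.5 + 0.5 + 2 + 0.5 + 1.5 + 2 + 0.5
= 7.5 beats


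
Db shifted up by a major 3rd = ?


Solution.
major 3rd: 3 letter names, 4 semitones
Letter: D + 2 → F
Pitch: Db + 4 semitones, spelled as an F → F
= F


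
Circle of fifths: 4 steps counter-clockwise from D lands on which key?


Each counter-clockwise step moves down a perfect 5th (= up a perfect 4th)
From D: D → G → C → F → Bb
= Bb


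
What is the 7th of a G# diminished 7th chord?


Solution.
Diminished 7th chord = root + minor 3rd + diminished 5th + diminished 7th
Seventh chords stack in thirds, so the letter names are G-B-D-F
Root: G#
Minor 3rd above G#: B
Diminished 5th above G#: D
Diminished 7th above G#: F
The 7th = F


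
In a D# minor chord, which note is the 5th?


Let's work it out.
Minor triad = root + minor 3rd (3 semitones) + perfect 5th (7 semitones)
A triad on D# stacks thirds, so the chord tones use letter names D-F-A
Root: D#
Minor 3rd above D#: F#
Perfect 5th above D#: A#
The 5th = A#


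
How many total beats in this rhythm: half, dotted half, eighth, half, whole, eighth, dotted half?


Reasoning:
Beat values:
  half = 2 beats
  dotted half = 3 beats
  eighth = 0.5 beats
  half = 2 beats
  whole = 4 beats
  eighth = 0.5 beats
  dotted half = 3 beats
Sum = 2 + 3 + 0.5 + 2 + 4 + 0.5 + 3
= 15 beats


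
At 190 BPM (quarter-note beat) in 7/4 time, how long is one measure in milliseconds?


Working:
Quarter-note beat duration = 60000 / 190 ms
Beats per measure (7/4) = 7
One measure = 7 × 60000 / 190 = 420000 / 190 ms
= 2210.5 ms


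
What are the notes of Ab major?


Major scale pattern: W-W-H-W-W-W-H (2-2-1-2-2-2-1 semitones)
Starting from Ab:
  Ab + 2 semitones → Bb
  Bb + 2 semitones → C
  C + 1 semitone → Db
  Db + 2 semitones → Eb
  Eb + 2 semitones → F
  F + 2 semitones → G
  G + 1 semitone → Ab
Scale = Ab Bb C Db Eb F G


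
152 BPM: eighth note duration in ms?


One quarter-note beat = 60000 / BPM = 60000 / 152 ms
Eighth note = 1/2 × quarter note
Duration = 1/2 × 60000 / 152 = 30000 / 152
= 197.4 ms


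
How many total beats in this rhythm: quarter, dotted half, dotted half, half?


Working:
Beat values:
  quarter = 1 beat
  dotted half = 3 beats
  dotted half = 3 beats
  half = 2 beats
Sum = 1 + 3 + 3 + 2
= 9 beats


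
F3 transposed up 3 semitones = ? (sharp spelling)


Let's work it out.
F3: chromatic position 5 in octave 3 → absolute = 3×12 + 5 = 41
Transpose up 3: 41 + 3 = 44
44 = 3×12 + 8 → G# in octave 3
Result = G#3


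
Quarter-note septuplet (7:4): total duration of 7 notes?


Solution.
Septuplet: 7 notes occupy the space of 4 quarter notes
Space = 4 × 1 = 4 beats
Each septuplet note = 4 / 7 = 4/7 beats
7 notes = 7 × 4/7 = 4
= 4 beats


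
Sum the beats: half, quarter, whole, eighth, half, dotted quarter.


Step by step:
Beat values:
  half = 2 beats
  quarter = 1 beat
  whole = 4 beats
  eighth = 0.5 beats
  half = 2 beats
  dotted quarter = 1.5 beats
Sum = 2 + 1 + 4 + 0.5 + 2 + 1.5
= 11 beats


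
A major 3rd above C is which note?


Solution.
A 3rd spans 3 letter names, so from C we land on E
A major 3rd = 4 semitones above C
Spell E at that pitch: E
= E


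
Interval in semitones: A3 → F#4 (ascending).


Absolute semitone position = octave×12 + chromatic position
A3: 3×12 + 9 = 45
F#4: 4×12 + 6 = 54
Difference = 54 - 45 = 9
= 9 semitones


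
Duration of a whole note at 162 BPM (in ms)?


Let's work it out.
One quarter-note beat = 60000 / BPM = 60000 / 162 ms
Whole note = 4 × quarter note
Duration = 4 × 60000 / 162 = 240000 / 162
= 1481.5 ms


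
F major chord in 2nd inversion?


Working:
Root position: F A C
2nd inversion: move root and 3rd up an octave
Bass note: C
Notes (bottom to top) = C F A


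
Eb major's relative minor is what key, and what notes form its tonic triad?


Reasoning:
The relative minor shares the major's key signature and starts on its 6th degree
6th degree = a major 6th above the tonic; a major 6th above Eb is C
→ relative minor of Eb major is C minor
Tonic triad of C minor = root + minor 3rd + perfect 5th = C Eb G
= C minor; triad = C Eb G


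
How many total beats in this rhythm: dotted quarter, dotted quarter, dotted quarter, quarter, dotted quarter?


Step by step:
Beat values:
  dotted quarter = 1.5 beats
  dotted quarter = 1.5 beats
  dotted quarter = 1.5 beats
  quarter = 1 beat
  dotted quarter = 1.5 beats
Sum = 1.5 + 1.5 + 1.5 + 1 + 1.5
= 7 beats
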